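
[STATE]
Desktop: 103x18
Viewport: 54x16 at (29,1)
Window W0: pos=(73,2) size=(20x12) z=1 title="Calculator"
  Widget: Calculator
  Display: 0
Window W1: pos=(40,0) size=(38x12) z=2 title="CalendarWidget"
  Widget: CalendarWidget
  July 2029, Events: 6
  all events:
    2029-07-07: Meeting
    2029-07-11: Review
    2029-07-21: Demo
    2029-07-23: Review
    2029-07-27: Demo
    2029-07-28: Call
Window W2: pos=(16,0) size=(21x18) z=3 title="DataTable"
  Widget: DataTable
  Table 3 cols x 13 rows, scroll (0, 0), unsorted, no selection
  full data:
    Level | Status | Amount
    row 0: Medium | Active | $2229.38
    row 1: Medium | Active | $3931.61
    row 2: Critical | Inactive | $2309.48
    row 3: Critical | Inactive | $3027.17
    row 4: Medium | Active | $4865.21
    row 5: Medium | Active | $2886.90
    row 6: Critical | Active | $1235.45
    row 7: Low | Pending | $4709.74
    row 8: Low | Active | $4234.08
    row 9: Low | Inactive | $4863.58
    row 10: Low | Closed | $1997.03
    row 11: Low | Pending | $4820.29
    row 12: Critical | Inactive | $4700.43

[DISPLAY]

       ┃   ┃ CalendarWidget                     ┃     
───────┨   ┠────────────────────────────────────┨━━━━━
tus  │A┃   ┃             July 2029              ┃culat
─────┼─┃   ┃Mo Tu We Th Fr Sa Su                ┃─────
ive  │$┃   ┃                   1                ┃     
ive  │$┃   ┃ 2  3  4  5  6  7*  8               ┃┬───┬
ctive│$┃   ┃ 9 10 11* 12 13 14 15               ┃│ 8 │
ctive│$┃   ┃16 17 18 19 20 21* 22               ┃┼───┼
ive  │$┃   ┃23* 24 25 26 27* 28* 29             ┃│ 5 │
ive  │$┃   ┃30 31                               ┃┼───┼
ive  │$┃   ┗━━━━━━━━━━━━━━━━━━━━━━━━━━━━━━━━━━━━┛│ 2 │
ding │$┃                                    ┃└───┴───┴
ive  │$┃                                    ┗━━━━━━━━━
ctive│$┃                                              
sed  │$┃                                              
ding │$┃                                              


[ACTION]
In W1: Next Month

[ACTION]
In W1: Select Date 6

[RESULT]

       ┃   ┃ CalendarWidget                     ┃     
───────┨   ┠────────────────────────────────────┨━━━━━
tus  │A┃   ┃            August 2029             ┃culat
─────┼─┃   ┃Mo Tu We Th Fr Sa Su                ┃─────
ive  │$┃   ┃       1  2  3  4  5                ┃     
ive  │$┃   ┃[ 6]  7  8  9 10 11 12              ┃┬───┬
ctive│$┃   ┃13 14 15 16 17 18 19                ┃│ 8 │
ctive│$┃   ┃20 21 22 23 24 25 26                ┃┼───┼
ive  │$┃   ┃27 28 29 30 31                      ┃│ 5 │
ive  │$┃   ┃                                    ┃┼───┼
ive  │$┃   ┗━━━━━━━━━━━━━━━━━━━━━━━━━━━━━━━━━━━━┛│ 2 │
ding │$┃                                    ┃└───┴───┴
ive  │$┃                                    ┗━━━━━━━━━
ctive│$┃                                              
sed  │$┃                                              
ding │$┃                                              


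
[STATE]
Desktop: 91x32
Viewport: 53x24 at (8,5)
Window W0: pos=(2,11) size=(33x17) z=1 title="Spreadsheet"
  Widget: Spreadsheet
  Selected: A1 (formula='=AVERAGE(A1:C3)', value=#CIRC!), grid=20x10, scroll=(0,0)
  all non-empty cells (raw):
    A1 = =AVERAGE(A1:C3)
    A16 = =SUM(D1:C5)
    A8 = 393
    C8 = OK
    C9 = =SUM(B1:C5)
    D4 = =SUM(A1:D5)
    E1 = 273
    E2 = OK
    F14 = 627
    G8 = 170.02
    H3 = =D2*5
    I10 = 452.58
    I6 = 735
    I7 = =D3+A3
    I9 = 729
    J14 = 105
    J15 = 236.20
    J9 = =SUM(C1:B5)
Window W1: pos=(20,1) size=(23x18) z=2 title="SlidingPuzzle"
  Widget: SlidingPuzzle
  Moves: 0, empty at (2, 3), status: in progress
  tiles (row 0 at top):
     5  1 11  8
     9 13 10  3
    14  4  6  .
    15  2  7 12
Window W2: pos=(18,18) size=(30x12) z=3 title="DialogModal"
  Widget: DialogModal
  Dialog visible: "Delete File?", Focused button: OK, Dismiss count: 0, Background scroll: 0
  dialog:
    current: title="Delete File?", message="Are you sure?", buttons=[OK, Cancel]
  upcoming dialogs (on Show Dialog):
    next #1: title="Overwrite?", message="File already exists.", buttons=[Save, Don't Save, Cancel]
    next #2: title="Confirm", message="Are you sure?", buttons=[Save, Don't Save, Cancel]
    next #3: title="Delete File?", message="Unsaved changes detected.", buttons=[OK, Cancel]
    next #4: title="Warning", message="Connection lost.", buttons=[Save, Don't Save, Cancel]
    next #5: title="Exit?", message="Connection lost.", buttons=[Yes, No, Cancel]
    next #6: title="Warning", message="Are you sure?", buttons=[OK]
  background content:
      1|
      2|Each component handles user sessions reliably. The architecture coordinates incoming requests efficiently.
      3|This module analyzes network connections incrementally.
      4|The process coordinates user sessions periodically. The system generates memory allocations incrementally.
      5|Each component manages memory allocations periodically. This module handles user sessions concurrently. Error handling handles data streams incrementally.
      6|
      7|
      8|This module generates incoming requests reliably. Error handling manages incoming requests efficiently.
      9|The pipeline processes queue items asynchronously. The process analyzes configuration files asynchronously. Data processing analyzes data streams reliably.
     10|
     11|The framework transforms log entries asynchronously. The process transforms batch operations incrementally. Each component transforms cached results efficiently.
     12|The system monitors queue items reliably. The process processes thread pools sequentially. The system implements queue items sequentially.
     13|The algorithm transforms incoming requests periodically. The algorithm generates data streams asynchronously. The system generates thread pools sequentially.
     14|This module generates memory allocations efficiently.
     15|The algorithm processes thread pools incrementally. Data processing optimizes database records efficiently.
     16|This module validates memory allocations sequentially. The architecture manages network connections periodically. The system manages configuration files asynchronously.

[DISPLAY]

            ┃│  5 │  1 │ 11 │  8 │┃                  
            ┃├────┼────┼────┼────┤┃                  
            ┃│  9 │ 13 │ 10 │  3 │┃                  
            ┃├────┼────┼────┼────┤┃                  
            ┃│ 14 │  4 │  6 │    │┃                  
            ┃├────┼────┼────┼────┤┃                  
━━━━━━━━━━━━┃│ 15 │  2 │  7 │ 12 │┃                  
adsheet     ┃└────┴────┴────┴────┘┃                  
────────────┃Moves: 0             ┃                  
AVERAGE(A1:C┃                     ┃                  
  A       B ┃                     ┃                  
------------┃                     ┃                  
#CIRC!]     ┃                     ┃                  
      0   ┏━━━━━━━━━━━━━━━━━━━━━━━━━━━━┓             
      0   ┃ DialogModal                ┃             
      0   ┠────────────────────────────┨             
      0   ┃                            ┃             
      0   ┃Each ┌───────────────┐ user ┃             
      0   ┃This │  Delete File? │etwork┃             
    393   ┃The p│ Are you sure? │s user┃             
      0   ┃Each │ [OK]  Cancel  │ memor┃             
      0   ┃     └───────────────┘      ┃             
━━━━━━━━━━┃                            ┃             
          ┃This module generates incomi┃             


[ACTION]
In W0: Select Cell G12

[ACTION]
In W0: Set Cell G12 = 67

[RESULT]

            ┃│  5 │  1 │ 11 │  8 │┃                  
            ┃├────┼────┼────┼────┤┃                  
            ┃│  9 │ 13 │ 10 │  3 │┃                  
            ┃├────┼────┼────┼────┤┃                  
            ┃│ 14 │  4 │  6 │    │┃                  
            ┃├────┼────┼────┼────┤┃                  
━━━━━━━━━━━━┃│ 15 │  2 │  7 │ 12 │┃                  
adsheet     ┃└────┴────┴────┴────┘┃                  
────────────┃Moves: 0             ┃                  
67          ┃                     ┃                  
  A       B ┃                     ┃                  
------------┃                     ┃                  
CIRC!       ┃                     ┃                  
      0   ┏━━━━━━━━━━━━━━━━━━━━━━━━━━━━┓             
      0   ┃ DialogModal                ┃             
      0   ┠────────────────────────────┨             
      0   ┃                            ┃             
      0   ┃Each ┌───────────────┐ user ┃             
      0   ┃This │  Delete File? │etwork┃             
    393   ┃The p│ Are you sure? │s user┃             
      0   ┃Each │ [OK]  Cancel  │ memor┃             
      0   ┃     └───────────────┘      ┃             
━━━━━━━━━━┃                            ┃             
          ┃This module generates incomi┃             


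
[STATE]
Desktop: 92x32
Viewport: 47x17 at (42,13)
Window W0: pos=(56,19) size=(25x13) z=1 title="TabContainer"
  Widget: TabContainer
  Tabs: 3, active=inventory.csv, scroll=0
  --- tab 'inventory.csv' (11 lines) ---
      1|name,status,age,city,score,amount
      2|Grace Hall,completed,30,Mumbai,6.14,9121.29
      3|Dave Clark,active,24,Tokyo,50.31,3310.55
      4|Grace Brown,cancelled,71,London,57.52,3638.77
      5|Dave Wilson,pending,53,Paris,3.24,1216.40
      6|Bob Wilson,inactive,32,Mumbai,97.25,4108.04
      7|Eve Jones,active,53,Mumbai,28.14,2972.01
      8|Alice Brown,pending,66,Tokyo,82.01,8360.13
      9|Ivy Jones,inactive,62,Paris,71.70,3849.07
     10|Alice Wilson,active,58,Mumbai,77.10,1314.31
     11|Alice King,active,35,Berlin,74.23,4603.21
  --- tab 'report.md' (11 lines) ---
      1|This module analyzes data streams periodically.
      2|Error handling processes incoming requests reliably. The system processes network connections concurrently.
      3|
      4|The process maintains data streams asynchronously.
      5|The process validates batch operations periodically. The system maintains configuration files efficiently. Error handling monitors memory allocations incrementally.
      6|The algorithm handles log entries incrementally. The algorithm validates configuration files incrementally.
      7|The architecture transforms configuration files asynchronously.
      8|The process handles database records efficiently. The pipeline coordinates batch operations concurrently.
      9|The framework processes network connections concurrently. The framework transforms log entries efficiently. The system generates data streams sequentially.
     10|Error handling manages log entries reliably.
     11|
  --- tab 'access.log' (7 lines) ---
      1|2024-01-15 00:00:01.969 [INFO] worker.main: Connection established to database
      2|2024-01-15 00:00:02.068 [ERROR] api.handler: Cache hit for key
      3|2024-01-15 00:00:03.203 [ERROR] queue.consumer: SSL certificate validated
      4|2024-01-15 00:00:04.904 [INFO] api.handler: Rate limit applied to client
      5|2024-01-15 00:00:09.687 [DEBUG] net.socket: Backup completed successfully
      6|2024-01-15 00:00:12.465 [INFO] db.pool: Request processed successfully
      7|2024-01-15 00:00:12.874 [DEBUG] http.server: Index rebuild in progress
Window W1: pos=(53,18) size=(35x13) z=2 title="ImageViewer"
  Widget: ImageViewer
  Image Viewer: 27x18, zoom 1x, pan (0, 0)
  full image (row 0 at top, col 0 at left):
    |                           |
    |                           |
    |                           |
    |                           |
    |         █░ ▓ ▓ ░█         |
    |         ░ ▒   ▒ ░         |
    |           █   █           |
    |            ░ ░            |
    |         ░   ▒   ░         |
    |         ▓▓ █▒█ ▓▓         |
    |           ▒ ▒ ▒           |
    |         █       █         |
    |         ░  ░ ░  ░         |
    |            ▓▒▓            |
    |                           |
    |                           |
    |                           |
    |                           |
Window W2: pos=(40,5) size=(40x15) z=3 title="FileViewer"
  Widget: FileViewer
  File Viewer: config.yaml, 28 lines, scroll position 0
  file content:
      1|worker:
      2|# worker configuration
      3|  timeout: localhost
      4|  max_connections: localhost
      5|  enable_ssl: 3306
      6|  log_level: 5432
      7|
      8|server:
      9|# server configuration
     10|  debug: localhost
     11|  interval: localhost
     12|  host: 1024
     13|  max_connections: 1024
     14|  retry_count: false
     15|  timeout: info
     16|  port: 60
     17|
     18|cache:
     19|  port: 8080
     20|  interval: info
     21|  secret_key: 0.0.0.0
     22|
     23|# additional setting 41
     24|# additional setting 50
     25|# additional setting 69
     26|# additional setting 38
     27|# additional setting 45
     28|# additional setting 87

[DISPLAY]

 log_level: 5432                    ░┃         
                                    ░┃         
erver:                              ░┃         
 server configuration               ░┃         
 debug: localhost                   ░┃         
 interval: localhost                ▼┃━━━━━━━┓ 
━━━━━━━━━━━━━━━━━━━━━━━━━━━━━━━━━━━━━┛       ┃ 
           ┠─────────────────────────────────┨ 
           ┃                                 ┃ 
           ┃                                 ┃ 
           ┃                                 ┃ 
           ┃                                 ┃ 
           ┃         █░ ▓ ▓ ░█               ┃ 
           ┃         ░ ▒   ▒ ░               ┃ 
           ┃           █   █                 ┃ 
           ┃            ░ ░                  ┃ 
           ┃         ░   ▒   ░               ┃ 


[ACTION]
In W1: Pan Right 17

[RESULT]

 log_level: 5432                    ░┃         
                                    ░┃         
erver:                              ░┃         
 server configuration               ░┃         
 debug: localhost                   ░┃         
 interval: localhost                ▼┃━━━━━━━┓ 
━━━━━━━━━━━━━━━━━━━━━━━━━━━━━━━━━━━━━┛       ┃ 
           ┠─────────────────────────────────┨ 
           ┃                                 ┃ 
           ┃                                 ┃ 
           ┃                                 ┃ 
           ┃                                 ┃ 
           ┃█                                ┃ 
           ┃░                                ┃ 
           ┃                                 ┃ 
           ┃                                 ┃ 
           ┃░                                ┃ 


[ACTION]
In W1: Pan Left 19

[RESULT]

 log_level: 5432                    ░┃         
                                    ░┃         
erver:                              ░┃         
 server configuration               ░┃         
 debug: localhost                   ░┃         
 interval: localhost                ▼┃━━━━━━━┓ 
━━━━━━━━━━━━━━━━━━━━━━━━━━━━━━━━━━━━━┛       ┃ 
           ┠─────────────────────────────────┨ 
           ┃                                 ┃ 
           ┃                                 ┃ 
           ┃                                 ┃ 
           ┃                                 ┃ 
           ┃         █░ ▓ ▓ ░█               ┃ 
           ┃         ░ ▒   ▒ ░               ┃ 
           ┃           █   █                 ┃ 
           ┃            ░ ░                  ┃ 
           ┃         ░   ▒   ░               ┃ 


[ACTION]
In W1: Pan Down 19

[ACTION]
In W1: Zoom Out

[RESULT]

 log_level: 5432                    ░┃         
                                    ░┃         
erver:                              ░┃         
 server configuration               ░┃         
 debug: localhost                   ░┃         
 interval: localhost                ▼┃━━━━━━━┓ 
━━━━━━━━━━━━━━━━━━━━━━━━━━━━━━━━━━━━━┛       ┃ 
           ┠─────────────────────────────────┨ 
           ┃                                 ┃ 
           ┃                                 ┃ 
           ┃                                 ┃ 
           ┃                                 ┃ 
           ┃                                 ┃ 
           ┃                                 ┃ 
           ┃                                 ┃ 
           ┃                                 ┃ 
           ┃                                 ┃ 


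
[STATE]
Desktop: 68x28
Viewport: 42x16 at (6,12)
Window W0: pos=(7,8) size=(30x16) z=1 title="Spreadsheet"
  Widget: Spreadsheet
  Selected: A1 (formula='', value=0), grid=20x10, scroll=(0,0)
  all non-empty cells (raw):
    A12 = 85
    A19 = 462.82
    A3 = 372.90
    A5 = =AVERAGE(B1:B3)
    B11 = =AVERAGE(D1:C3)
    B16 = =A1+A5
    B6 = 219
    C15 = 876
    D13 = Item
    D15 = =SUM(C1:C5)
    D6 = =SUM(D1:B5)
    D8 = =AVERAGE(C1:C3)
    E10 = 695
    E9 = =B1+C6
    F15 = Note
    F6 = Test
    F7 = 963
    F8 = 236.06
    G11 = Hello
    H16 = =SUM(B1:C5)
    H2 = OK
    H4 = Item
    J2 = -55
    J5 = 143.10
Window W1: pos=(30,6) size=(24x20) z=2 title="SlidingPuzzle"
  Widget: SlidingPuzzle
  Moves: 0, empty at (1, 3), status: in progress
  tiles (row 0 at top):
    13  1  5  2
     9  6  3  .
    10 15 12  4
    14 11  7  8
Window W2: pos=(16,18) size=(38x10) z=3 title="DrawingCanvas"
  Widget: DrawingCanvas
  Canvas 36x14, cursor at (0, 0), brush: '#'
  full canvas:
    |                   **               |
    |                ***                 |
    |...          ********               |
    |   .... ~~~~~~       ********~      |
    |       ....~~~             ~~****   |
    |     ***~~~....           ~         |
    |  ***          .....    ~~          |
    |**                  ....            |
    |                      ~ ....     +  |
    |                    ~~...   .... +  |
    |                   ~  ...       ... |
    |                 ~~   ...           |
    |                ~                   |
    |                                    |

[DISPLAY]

 ┃       A       B      ┃│  9 │  6 │  3 │ 
 ┃----------------------┃├────┼────┼────┼─
 ┃  1      [0]       0  ┃│ 10 │ 15 │ 12 │ 
 ┃  2        0       0  ┃├────┼────┼────┼─
 ┃  3   372.90       0  ┃│ 14 │ 11 │  7 │ 
 ┃  4        0       0  ┃└────┴────┴────┴─
 ┃  5     ┏━━━━━━━━━━━━━━━━━━━━━━━━━━━━━━━
 ┃  6     ┃ DrawingCanvas                 
 ┃  7     ┠───────────────────────────────
 ┃  8     ┃+                  **          
 ┃  9     ┃                ***            
 ┗━━━━━━━━┃...          ********          
          ┃   .... ~~~~~~       ********~ 
          ┃       ....~~~             ~~**
          ┃     ***~~~....           ~    
          ┗━━━━━━━━━━━━━━━━━━━━━━━━━━━━━━━


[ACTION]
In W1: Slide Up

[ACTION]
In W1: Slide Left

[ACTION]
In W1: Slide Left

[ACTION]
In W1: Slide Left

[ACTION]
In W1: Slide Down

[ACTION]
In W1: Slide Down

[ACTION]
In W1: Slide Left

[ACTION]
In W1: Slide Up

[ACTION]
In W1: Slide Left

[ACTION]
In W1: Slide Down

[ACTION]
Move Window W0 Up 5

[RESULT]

 ┃  4        0       0  ┃│  9 │  6 │  3 │ 
 ┃  5        0       0  ┃├────┼────┼────┼─
 ┃  6        0     219  ┃│ 10 │ 15 │ 12 │ 
 ┃  7        0       0  ┃├────┼────┼────┼─
 ┃  8        0       0  ┃│ 14 │ 11 │  7 │ 
 ┃  9        0       0  ┃└────┴────┴────┴─
 ┗━━━━━━━━┏━━━━━━━━━━━━━━━━━━━━━━━━━━━━━━━
          ┃ DrawingCanvas                 
          ┠───────────────────────────────
          ┃+                  **          
          ┃                ***            
          ┃...          ********          
          ┃   .... ~~~~~~       ********~ 
          ┃       ....~~~             ~~**
          ┃     ***~~~....           ~    
          ┗━━━━━━━━━━━━━━━━━━━━━━━━━━━━━━━


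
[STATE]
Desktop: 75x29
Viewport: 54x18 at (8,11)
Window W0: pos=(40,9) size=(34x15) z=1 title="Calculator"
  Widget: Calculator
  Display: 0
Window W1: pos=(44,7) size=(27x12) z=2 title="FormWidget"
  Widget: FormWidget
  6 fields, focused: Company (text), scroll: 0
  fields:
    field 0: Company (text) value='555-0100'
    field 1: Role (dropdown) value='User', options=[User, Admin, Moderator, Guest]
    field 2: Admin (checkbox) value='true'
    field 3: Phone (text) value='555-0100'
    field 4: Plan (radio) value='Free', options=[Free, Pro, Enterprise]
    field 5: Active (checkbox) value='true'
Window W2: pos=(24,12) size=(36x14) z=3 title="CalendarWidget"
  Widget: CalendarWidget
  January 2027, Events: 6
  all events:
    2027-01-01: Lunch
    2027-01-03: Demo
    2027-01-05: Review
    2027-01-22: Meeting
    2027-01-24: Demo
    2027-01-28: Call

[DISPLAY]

                                ┠───┃  Role:       [Us
                ┏━━━━━━━━━━━━━━━━━━━━━━━━━━━━━━━━━━┓x]
                ┃ CalendarWidget                   ┃55
                ┠──────────────────────────────────┨●)
                ┃           January 2027           ┃x]
                ┃Mo Tu We Th Fr Sa Su              ┃  
                ┃             1*  2  3*            ┃  
                ┃ 4  5*  6  7  8  9 10             ┃━━
                ┃11 12 13 14 15 16 17              ┃  
                ┃18 19 20 21 22* 23 24*            ┃  
                ┃25 26 27 28* 29 30 31             ┃  
                ┃                                  ┃  
                ┃                                  ┃━━
                ┃                                  ┃  
                ┗━━━━━━━━━━━━━━━━━━━━━━━━━━━━━━━━━━┛  
                                                      
                                                      
                                                      


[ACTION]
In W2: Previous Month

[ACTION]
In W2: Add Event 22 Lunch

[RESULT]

                                ┠───┃  Role:       [Us
                ┏━━━━━━━━━━━━━━━━━━━━━━━━━━━━━━━━━━┓x]
                ┃ CalendarWidget                   ┃55
                ┠──────────────────────────────────┨●)
                ┃          December 2026           ┃x]
                ┃Mo Tu We Th Fr Sa Su              ┃  
                ┃    1  2  3  4  5  6              ┃  
                ┃ 7  8  9 10 11 12 13              ┃━━
                ┃14 15 16 17 18 19 20              ┃  
                ┃21 22* 23 24 25 26 27             ┃  
                ┃28 29 30 31                       ┃  
                ┃                                  ┃  
                ┃                                  ┃━━
                ┃                                  ┃  
                ┗━━━━━━━━━━━━━━━━━━━━━━━━━━━━━━━━━━┛  
                                                      
                                                      
                                                      


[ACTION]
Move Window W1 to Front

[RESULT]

                                ┠───┃  Role:       [Us
                ┏━━━━━━━━━━━━━━━━━━━┃  Admin:      [x]
                ┃ CalendarWidget    ┃  Phone:      [55
                ┠───────────────────┃  Plan:       (●)
                ┃          December ┃  Active:     [x]
                ┃Mo Tu We Th Fr Sa S┃                 
                ┃    1  2  3  4  5  ┃                 
                ┃ 7  8  9 10 11 12 1┗━━━━━━━━━━━━━━━━━
                ┃14 15 16 17 18 19 20              ┃  
                ┃21 22* 23 24 25 26 27             ┃  
                ┃28 29 30 31                       ┃  
                ┃                                  ┃  
                ┃                                  ┃━━
                ┃                                  ┃  
                ┗━━━━━━━━━━━━━━━━━━━━━━━━━━━━━━━━━━┛  
                                                      
                                                      
                                                      


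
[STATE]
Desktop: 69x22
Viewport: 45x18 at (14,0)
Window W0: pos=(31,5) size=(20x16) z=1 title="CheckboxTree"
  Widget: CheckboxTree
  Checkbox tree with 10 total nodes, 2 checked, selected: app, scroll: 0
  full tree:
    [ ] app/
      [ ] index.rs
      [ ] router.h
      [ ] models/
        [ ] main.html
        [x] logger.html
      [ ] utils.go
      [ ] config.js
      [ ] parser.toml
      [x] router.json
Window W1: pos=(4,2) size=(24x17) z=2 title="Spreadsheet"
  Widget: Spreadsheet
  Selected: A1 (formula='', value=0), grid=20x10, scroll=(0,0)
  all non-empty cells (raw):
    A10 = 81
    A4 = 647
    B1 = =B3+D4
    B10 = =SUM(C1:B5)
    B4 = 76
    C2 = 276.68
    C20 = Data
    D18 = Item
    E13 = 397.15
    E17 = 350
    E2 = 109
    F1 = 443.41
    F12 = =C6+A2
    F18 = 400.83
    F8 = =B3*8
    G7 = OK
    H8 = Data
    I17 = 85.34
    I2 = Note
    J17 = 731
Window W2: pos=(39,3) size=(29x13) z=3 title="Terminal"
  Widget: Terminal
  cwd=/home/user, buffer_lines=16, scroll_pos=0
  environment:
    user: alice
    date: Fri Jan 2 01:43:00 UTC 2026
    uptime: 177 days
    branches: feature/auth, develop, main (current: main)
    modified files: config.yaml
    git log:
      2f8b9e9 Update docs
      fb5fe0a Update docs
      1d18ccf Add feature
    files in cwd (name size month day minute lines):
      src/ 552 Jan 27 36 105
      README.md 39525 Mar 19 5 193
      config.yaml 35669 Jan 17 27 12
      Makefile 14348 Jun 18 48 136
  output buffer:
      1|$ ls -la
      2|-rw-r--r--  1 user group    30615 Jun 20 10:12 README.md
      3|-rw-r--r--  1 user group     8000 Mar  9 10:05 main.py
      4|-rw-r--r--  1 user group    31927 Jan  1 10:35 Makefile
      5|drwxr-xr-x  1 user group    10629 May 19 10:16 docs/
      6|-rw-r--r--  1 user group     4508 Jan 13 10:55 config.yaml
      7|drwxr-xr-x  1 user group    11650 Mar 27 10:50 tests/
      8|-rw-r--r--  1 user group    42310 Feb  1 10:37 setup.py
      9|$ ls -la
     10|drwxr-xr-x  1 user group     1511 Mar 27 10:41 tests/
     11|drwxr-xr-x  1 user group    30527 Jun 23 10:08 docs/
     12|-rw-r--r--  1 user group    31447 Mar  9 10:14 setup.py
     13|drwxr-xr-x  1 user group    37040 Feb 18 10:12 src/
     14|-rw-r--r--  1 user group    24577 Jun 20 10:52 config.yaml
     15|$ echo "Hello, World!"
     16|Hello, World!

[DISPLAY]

                                             
                                             
━━━━━━━━━━━━━┓                               
eet          ┃           ┏━━━━━━━━━━━━━━━━━━━
─────────────┨           ┃ Terminal          
             ┃   ┏━━━━━━━┠───────────────────
      B      ┃   ┃ Checkb┃$ ls -la           
-------------┃   ┠───────┃-rw-r--r--  1 user 
[0]       0  ┃   ┃>[-] ap┃-rw-r--r--  1 user 
  0       0  ┃   ┃   [ ] ┃-rw-r--r--  1 user 
  0       0  ┃   ┃   [ ] ┃drwxr-xr-x  1 user 
647      76  ┃   ┃   [-] ┃-rw-r--r--  1 user 
  0       0  ┃   ┃     [ ┃drwxr-xr-x  1 user 
  0       0  ┃   ┃     [x┃-rw-r--r--  1 user 
  0       0  ┃   ┃   [ ] ┃$ ls -la           
  0       0  ┃   ┃   [ ] ┗━━━━━━━━━━━━━━━━━━━
  0       0  ┃   ┃   [ ] parser.toml┃        
 81  352.68  ┃   ┃   [x] router.json┃        


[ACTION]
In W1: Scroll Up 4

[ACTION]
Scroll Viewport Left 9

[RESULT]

                                             
                                             
━━━━━━━━━━━━━━━━━━━━━━┓                      
 Spreadsheet          ┃           ┏━━━━━━━━━━
──────────────────────┨           ┃ Terminal 
A1:                   ┃   ┏━━━━━━━┠──────────
       A       B      ┃   ┃ Checkb┃$ ls -la  
----------------------┃   ┠───────┃-rw-r--r--
  1      [0]       0  ┃   ┃>[-] ap┃-rw-r--r--
  2        0       0  ┃   ┃   [ ] ┃-rw-r--r--
  3        0       0  ┃   ┃   [ ] ┃drwxr-xr-x
  4      647      76  ┃   ┃   [-] ┃-rw-r--r--
  5        0       0  ┃   ┃     [ ┃drwxr-xr-x
  6        0       0  ┃   ┃     [x┃-rw-r--r--
  7        0       0  ┃   ┃   [ ] ┃$ ls -la  
  8        0       0  ┃   ┃   [ ] ┗━━━━━━━━━━
  9        0       0  ┃   ┃   [ ] parser.toml
 10       81  352.68  ┃   ┃   [x] router.json


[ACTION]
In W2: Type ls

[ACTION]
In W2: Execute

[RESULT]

                                             
                                             
━━━━━━━━━━━━━━━━━━━━━━┓                      
 Spreadsheet          ┃           ┏━━━━━━━━━━
──────────────────────┨           ┃ Terminal 
A1:                   ┃   ┏━━━━━━━┠──────────
       A       B      ┃   ┃ Checkb┃drwxr-xr-x
----------------------┃   ┠───────┃-rw-r--r--
  1      [0]       0  ┃   ┃>[-] ap┃drwxr-xr-x
  2        0       0  ┃   ┃   [ ] ┃-rw-r--r--
  3        0       0  ┃   ┃   [ ] ┃$ echo "He
  4      647      76  ┃   ┃   [-] ┃Hello, Wor
  5        0       0  ┃   ┃     [ ┃$ ls      
  6        0       0  ┃   ┃     [x┃src/  READ
  7        0       0  ┃   ┃   [ ] ┃$ █       
  8        0       0  ┃   ┃   [ ] ┗━━━━━━━━━━
  9        0       0  ┃   ┃   [ ] parser.toml
 10       81  352.68  ┃   ┃   [x] router.json


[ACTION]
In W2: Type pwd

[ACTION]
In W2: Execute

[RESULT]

                                             
                                             
━━━━━━━━━━━━━━━━━━━━━━┓                      
 Spreadsheet          ┃           ┏━━━━━━━━━━
──────────────────────┨           ┃ Terminal 
A1:                   ┃   ┏━━━━━━━┠──────────
       A       B      ┃   ┃ Checkb┃drwxr-xr-x
----------------------┃   ┠───────┃-rw-r--r--
  1      [0]       0  ┃   ┃>[-] ap┃$ echo "He
  2        0       0  ┃   ┃   [ ] ┃Hello, Wor
  3        0       0  ┃   ┃   [ ] ┃$ ls      
  4      647      76  ┃   ┃   [-] ┃src/  READ
  5        0       0  ┃   ┃     [ ┃$ pwd     
  6        0       0  ┃   ┃     [x┃/home/user
  7        0       0  ┃   ┃   [ ] ┃$ █       
  8        0       0  ┃   ┃   [ ] ┗━━━━━━━━━━
  9        0       0  ┃   ┃   [ ] parser.toml
 10       81  352.68  ┃   ┃   [x] router.json


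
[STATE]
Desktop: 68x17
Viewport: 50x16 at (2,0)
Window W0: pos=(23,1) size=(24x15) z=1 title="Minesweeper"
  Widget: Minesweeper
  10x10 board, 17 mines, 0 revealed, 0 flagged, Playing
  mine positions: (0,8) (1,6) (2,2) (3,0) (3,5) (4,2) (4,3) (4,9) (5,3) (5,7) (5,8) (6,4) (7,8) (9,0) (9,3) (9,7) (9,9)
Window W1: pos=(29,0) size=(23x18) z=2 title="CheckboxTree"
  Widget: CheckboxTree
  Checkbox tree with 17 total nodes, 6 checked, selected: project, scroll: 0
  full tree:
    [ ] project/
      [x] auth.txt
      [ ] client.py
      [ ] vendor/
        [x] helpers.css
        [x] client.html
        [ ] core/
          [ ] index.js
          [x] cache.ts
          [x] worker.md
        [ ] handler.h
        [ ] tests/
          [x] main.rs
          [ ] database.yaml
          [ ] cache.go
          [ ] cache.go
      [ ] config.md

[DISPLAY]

                           ┏━━━━━━━━━━━━━━━━━━━━━┓
                     ┏━━━━━┃ CheckboxTree        ┃
                     ┃ Mine┠─────────────────────┨
                     ┠─────┃>[-] project/        ┃
                     ┃■■■■■┃   [x] auth.txt      ┃
                     ┃■■■■■┃   [ ] client.py     ┃
                     ┃■■■■■┃   [-] vendor/       ┃
                     ┃■■■■■┃     [x] helpers.css ┃
                     ┃■■■■■┃     [x] client.html ┃
                     ┃■■■■■┃     [-] core/       ┃
                     ┃■■■■■┃       [ ] index.js  ┃
                     ┃■■■■■┃       [x] cache.ts  ┃
                     ┃■■■■■┃       [x] worker.md ┃
                     ┃■■■■■┃     [ ] handler.h   ┃
                     ┃     ┃     [-] tests/      ┃
                     ┗━━━━━┃       [x] main.rs   ┃


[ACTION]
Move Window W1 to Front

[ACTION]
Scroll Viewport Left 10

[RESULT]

                             ┏━━━━━━━━━━━━━━━━━━━━
                       ┏━━━━━┃ CheckboxTree       
                       ┃ Mine┠────────────────────
                       ┠─────┃>[-] project/       
                       ┃■■■■■┃   [x] auth.txt     
                       ┃■■■■■┃   [ ] client.py    
                       ┃■■■■■┃   [-] vendor/      
                       ┃■■■■■┃     [x] helpers.css
                       ┃■■■■■┃     [x] client.html
                       ┃■■■■■┃     [-] core/      
                       ┃■■■■■┃       [ ] index.js 
                       ┃■■■■■┃       [x] cache.ts 
                       ┃■■■■■┃       [x] worker.md
                       ┃■■■■■┃     [ ] handler.h  
                       ┃     ┃     [-] tests/     
                       ┗━━━━━┃       [x] main.rs  


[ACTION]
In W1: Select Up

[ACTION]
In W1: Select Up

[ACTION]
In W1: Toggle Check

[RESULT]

                             ┏━━━━━━━━━━━━━━━━━━━━
                       ┏━━━━━┃ CheckboxTree       
                       ┃ Mine┠────────────────────
                       ┠─────┃>[x] project/       
                       ┃■■■■■┃   [x] auth.txt     
                       ┃■■■■■┃   [x] client.py    
                       ┃■■■■■┃   [x] vendor/      
                       ┃■■■■■┃     [x] helpers.css
                       ┃■■■■■┃     [x] client.html
                       ┃■■■■■┃     [x] core/      
                       ┃■■■■■┃       [x] index.js 
                       ┃■■■■■┃       [x] cache.ts 
                       ┃■■■■■┃       [x] worker.md
                       ┃■■■■■┃     [x] handler.h  
                       ┃     ┃     [x] tests/     
                       ┗━━━━━┃       [x] main.rs  


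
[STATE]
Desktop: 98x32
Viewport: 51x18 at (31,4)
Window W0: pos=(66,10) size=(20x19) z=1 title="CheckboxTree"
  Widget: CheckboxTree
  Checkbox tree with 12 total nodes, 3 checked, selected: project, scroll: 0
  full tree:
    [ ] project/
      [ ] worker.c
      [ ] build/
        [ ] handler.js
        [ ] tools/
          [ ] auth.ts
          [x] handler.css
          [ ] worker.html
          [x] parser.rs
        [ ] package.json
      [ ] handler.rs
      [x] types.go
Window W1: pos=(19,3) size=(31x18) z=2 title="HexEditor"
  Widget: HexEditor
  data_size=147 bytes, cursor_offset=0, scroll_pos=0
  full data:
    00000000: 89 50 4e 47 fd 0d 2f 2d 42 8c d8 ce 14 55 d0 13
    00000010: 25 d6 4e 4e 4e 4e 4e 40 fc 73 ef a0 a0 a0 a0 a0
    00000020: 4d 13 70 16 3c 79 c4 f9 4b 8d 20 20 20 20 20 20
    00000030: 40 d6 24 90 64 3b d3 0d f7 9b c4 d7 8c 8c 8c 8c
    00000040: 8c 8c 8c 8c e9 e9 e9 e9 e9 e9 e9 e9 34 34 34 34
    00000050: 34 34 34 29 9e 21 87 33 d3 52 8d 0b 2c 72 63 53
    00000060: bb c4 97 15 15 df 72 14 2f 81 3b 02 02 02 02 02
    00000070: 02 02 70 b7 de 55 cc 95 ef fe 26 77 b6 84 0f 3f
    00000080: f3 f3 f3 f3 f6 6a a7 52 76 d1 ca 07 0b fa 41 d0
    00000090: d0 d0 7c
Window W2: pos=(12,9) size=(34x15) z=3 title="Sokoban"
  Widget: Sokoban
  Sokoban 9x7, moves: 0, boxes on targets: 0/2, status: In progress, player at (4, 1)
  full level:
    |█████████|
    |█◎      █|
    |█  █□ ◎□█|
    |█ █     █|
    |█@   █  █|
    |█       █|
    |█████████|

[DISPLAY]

                  ┃                                
──────────────────┨                                
9 50 4e 47 fd 0d 2┃                                
5 d6 4e 4e 4e 4e 4┃                                
d 13 70 16 3c 79 c┃                                
━━━━━━━━━━━━━━┓b d┃                                
              ┃9 e┃                ┏━━━━━━━━━━━━━━━
──────────────┨1 8┃                ┃ CheckboxTree  
              ┃f 7┃                ┠───────────────
              ┃5 c┃                ┃>[-] project/  
              ┃a a┃                ┃   [ ] worker.c
              ┃   ┃                ┃   [-] build/  
              ┃   ┃                ┃     [ ] handle
              ┃   ┃                ┃     [-] tools/
              ┃   ┃                ┃       [ ] auth
              ┃   ┃                ┃       [x] hand
              ┃━━━┛                ┃       [ ] work
              ┃                    ┃       [x] pars


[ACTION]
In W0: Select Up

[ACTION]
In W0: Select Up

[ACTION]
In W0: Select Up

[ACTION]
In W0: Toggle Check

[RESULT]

                  ┃                                
──────────────────┨                                
9 50 4e 47 fd 0d 2┃                                
5 d6 4e 4e 4e 4e 4┃                                
d 13 70 16 3c 79 c┃                                
━━━━━━━━━━━━━━┓b d┃                                
              ┃9 e┃                ┏━━━━━━━━━━━━━━━
──────────────┨1 8┃                ┃ CheckboxTree  
              ┃f 7┃                ┠───────────────
              ┃5 c┃                ┃>[x] project/  
              ┃a a┃                ┃   [x] worker.c
              ┃   ┃                ┃   [x] build/  
              ┃   ┃                ┃     [x] handle
              ┃   ┃                ┃     [x] tools/
              ┃   ┃                ┃       [x] auth
              ┃   ┃                ┃       [x] hand
              ┃━━━┛                ┃       [x] work
              ┃                    ┃       [x] pars
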